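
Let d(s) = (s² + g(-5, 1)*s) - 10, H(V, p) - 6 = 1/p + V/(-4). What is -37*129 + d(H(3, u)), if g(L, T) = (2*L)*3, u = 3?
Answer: -708383/144 ≈ -4919.3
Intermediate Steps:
g(L, T) = 6*L
H(V, p) = 6 + 1/p - V/4 (H(V, p) = 6 + (1/p + V/(-4)) = 6 + (1/p + V*(-¼)) = 6 + (1/p - V/4) = 6 + 1/p - V/4)
d(s) = -10 + s² - 30*s (d(s) = (s² + (6*(-5))*s) - 10 = (s² - 30*s) - 10 = -10 + s² - 30*s)
-37*129 + d(H(3, u)) = -37*129 + (-10 + (6 + 1/3 - ¼*3)² - 30*(6 + 1/3 - ¼*3)) = -4773 + (-10 + (6 + ⅓ - ¾)² - 30*(6 + ⅓ - ¾)) = -4773 + (-10 + (67/12)² - 30*67/12) = -4773 + (-10 + 4489/144 - 335/2) = -4773 - 21071/144 = -708383/144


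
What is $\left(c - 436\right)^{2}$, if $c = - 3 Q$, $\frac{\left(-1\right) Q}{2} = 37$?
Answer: $45796$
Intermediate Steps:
$Q = -74$ ($Q = \left(-2\right) 37 = -74$)
$c = 222$ ($c = \left(-3\right) \left(-74\right) = 222$)
$\left(c - 436\right)^{2} = \left(222 - 436\right)^{2} = \left(-214\right)^{2} = 45796$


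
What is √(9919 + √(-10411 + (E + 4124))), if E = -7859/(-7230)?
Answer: √(518494895100 + 7230*I*√328582901730)/7230 ≈ 99.595 + 0.39803*I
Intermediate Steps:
E = 7859/7230 (E = -7859*(-1/7230) = 7859/7230 ≈ 1.0870)
√(9919 + √(-10411 + (E + 4124))) = √(9919 + √(-10411 + (7859/7230 + 4124))) = √(9919 + √(-10411 + 29824379/7230)) = √(9919 + √(-45447151/7230)) = √(9919 + I*√328582901730/7230)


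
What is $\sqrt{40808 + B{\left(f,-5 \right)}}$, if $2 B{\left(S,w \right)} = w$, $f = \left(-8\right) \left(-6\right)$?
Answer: $\frac{\sqrt{163222}}{2} \approx 202.0$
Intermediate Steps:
$f = 48$
$B{\left(S,w \right)} = \frac{w}{2}$
$\sqrt{40808 + B{\left(f,-5 \right)}} = \sqrt{40808 + \frac{1}{2} \left(-5\right)} = \sqrt{40808 - \frac{5}{2}} = \sqrt{\frac{81611}{2}} = \frac{\sqrt{163222}}{2}$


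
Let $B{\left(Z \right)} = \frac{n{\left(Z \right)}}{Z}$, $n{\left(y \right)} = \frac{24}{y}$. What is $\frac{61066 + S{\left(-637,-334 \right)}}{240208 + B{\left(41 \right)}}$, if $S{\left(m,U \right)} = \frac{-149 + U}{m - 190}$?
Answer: $\frac{84893971265}{333934058744} \approx 0.25422$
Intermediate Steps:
$S{\left(m,U \right)} = \frac{-149 + U}{-190 + m}$
$B{\left(Z \right)} = \frac{24}{Z^{2}}$ ($B{\left(Z \right)} = \frac{24 \frac{1}{Z}}{Z} = \frac{24}{Z^{2}}$)
$\frac{61066 + S{\left(-637,-334 \right)}}{240208 + B{\left(41 \right)}} = \frac{61066 + \frac{-149 - 334}{-190 - 637}}{240208 + \frac{24}{1681}} = \frac{61066 + \frac{1}{-827} \left(-483\right)}{240208 + 24 \cdot \frac{1}{1681}} = \frac{61066 - - \frac{483}{827}}{240208 + \frac{24}{1681}} = \frac{61066 + \frac{483}{827}}{\frac{403789672}{1681}} = \frac{50502065}{827} \cdot \frac{1681}{403789672} = \frac{84893971265}{333934058744}$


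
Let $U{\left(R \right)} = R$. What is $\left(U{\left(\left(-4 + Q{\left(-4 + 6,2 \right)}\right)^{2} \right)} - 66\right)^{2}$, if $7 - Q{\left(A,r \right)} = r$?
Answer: $4225$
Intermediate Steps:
$Q{\left(A,r \right)} = 7 - r$
$\left(U{\left(\left(-4 + Q{\left(-4 + 6,2 \right)}\right)^{2} \right)} - 66\right)^{2} = \left(\left(-4 + \left(7 - 2\right)\right)^{2} - 66\right)^{2} = \left(\left(-4 + 5\right)^{2} - 66\right)^{2} = \left(1^{2} - 66\right)^{2} = \left(1 - 66\right)^{2} = \left(-65\right)^{2} = 4225$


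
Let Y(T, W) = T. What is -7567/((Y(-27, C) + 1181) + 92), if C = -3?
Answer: -1081/178 ≈ -6.0730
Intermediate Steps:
-7567/((Y(-27, C) + 1181) + 92) = -7567/((-27 + 1181) + 92) = -7567/(1154 + 92) = -7567/1246 = -7567*1/1246 = -1081/178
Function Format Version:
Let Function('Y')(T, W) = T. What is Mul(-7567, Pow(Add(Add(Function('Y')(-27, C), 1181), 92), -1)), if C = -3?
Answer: Rational(-1081, 178) ≈ -6.0730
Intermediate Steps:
Mul(-7567, Pow(Add(Add(Function('Y')(-27, C), 1181), 92), -1)) = Mul(-7567, Pow(Add(Add(-27, 1181), 92), -1)) = Mul(-7567, Pow(Add(1154, 92), -1)) = Mul(-7567, Pow(1246, -1)) = Mul(-7567, Rational(1, 1246)) = Rational(-1081, 178)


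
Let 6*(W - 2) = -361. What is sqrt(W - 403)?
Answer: I*sqrt(16602)/6 ≈ 21.475*I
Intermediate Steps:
W = -349/6 (W = 2 + (1/6)*(-361) = 2 - 361/6 = -349/6 ≈ -58.167)
sqrt(W - 403) = sqrt(-349/6 - 403) = sqrt(-2767/6) = I*sqrt(16602)/6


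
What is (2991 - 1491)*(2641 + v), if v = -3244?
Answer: -904500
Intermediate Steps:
(2991 - 1491)*(2641 + v) = (2991 - 1491)*(2641 - 3244) = 1500*(-603) = -904500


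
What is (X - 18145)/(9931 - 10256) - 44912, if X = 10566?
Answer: -1122217/25 ≈ -44889.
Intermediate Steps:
(X - 18145)/(9931 - 10256) - 44912 = (10566 - 18145)/(9931 - 10256) - 44912 = -7579/(-325) - 44912 = -7579*(-1/325) - 44912 = 583/25 - 44912 = -1122217/25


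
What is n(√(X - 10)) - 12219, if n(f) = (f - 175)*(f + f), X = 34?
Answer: -12171 - 700*√6 ≈ -13886.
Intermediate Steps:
n(f) = 2*f*(-175 + f) (n(f) = (-175 + f)*(2*f) = 2*f*(-175 + f))
n(√(X - 10)) - 12219 = 2*√(34 - 10)*(-175 + √(34 - 10)) - 12219 = 2*√24*(-175 + √24) - 12219 = 2*(2*√6)*(-175 + 2*√6) - 12219 = 4*√6*(-175 + 2*√6) - 12219 = -12219 + 4*√6*(-175 + 2*√6)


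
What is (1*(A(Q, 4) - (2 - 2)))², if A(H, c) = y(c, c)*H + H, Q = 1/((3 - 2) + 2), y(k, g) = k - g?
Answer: ⅑ ≈ 0.11111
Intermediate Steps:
Q = ⅓ (Q = 1/(1 + 2) = 1/3 = ⅓ ≈ 0.33333)
A(H, c) = H (A(H, c) = (c - c)*H + H = 0*H + H = 0 + H = H)
(1*(A(Q, 4) - (2 - 2)))² = (1*(⅓ - (2 - 2)))² = (1*(⅓ - 1*0))² = (1*(⅓ + 0))² = (1*(⅓))² = (⅓)² = ⅑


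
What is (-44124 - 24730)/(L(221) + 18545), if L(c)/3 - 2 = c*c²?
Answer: -34427/16200067 ≈ -0.0021251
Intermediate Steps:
L(c) = 6 + 3*c³ (L(c) = 6 + 3*(c*c²) = 6 + 3*c³)
(-44124 - 24730)/(L(221) + 18545) = (-44124 - 24730)/((6 + 3*221³) + 18545) = -68854/((6 + 3*10793861) + 18545) = -68854/((6 + 32381583) + 18545) = -68854/(32381589 + 18545) = -68854/32400134 = -68854*1/32400134 = -34427/16200067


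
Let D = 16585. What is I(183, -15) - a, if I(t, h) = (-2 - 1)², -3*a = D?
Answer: 16612/3 ≈ 5537.3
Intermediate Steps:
a = -16585/3 (a = -⅓*16585 = -16585/3 ≈ -5528.3)
I(t, h) = 9 (I(t, h) = (-3)² = 9)
I(183, -15) - a = 9 - 1*(-16585/3) = 9 + 16585/3 = 16612/3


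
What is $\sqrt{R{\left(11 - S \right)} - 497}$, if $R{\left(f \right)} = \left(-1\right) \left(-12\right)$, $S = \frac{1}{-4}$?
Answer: $i \sqrt{485} \approx 22.023 i$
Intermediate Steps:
$S = - \frac{1}{4} \approx -0.25$
$R{\left(f \right)} = 12$
$\sqrt{R{\left(11 - S \right)} - 497} = \sqrt{12 - 497} = \sqrt{-485} = i \sqrt{485}$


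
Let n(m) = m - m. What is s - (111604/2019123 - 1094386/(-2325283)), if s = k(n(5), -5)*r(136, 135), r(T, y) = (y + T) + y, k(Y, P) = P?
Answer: -9533384956049680/4695032386809 ≈ -2030.5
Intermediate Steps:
n(m) = 0
r(T, y) = T + 2*y (r(T, y) = (T + y) + y = T + 2*y)
s = -2030 (s = -5*(136 + 2*135) = -5*(136 + 270) = -5*406 = -2030)
s - (111604/2019123 - 1094386/(-2325283)) = -2030 - (111604/2019123 - 1094386/(-2325283)) = -2030 - (111604*(1/2019123) - 1094386*(-1/2325283)) = -2030 - (111604/2019123 + 1094386/2325283) = -2030 - 1*2469210827410/4695032386809 = -2030 - 2469210827410/4695032386809 = -9533384956049680/4695032386809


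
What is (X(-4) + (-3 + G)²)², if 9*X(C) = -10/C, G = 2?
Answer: 529/324 ≈ 1.6327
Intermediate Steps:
X(C) = -10/(9*C) (X(C) = (-10/C)/9 = -10/(9*C))
(X(-4) + (-3 + G)²)² = (-10/9/(-4) + (-3 + 2)²)² = (-10/9*(-¼) + (-1)²)² = (5/18 + 1)² = (23/18)² = 529/324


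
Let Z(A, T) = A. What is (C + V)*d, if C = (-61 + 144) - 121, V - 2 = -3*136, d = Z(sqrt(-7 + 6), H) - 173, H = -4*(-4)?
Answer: 76812 - 444*I ≈ 76812.0 - 444.0*I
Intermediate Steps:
H = 16
d = -173 + I (d = sqrt(-7 + 6) - 173 = sqrt(-1) - 173 = I - 173 = -173 + I ≈ -173.0 + 1.0*I)
V = -406 (V = 2 - 3*136 = 2 - 408 = -406)
C = -38 (C = 83 - 121 = -38)
(C + V)*d = (-38 - 406)*(-173 + I) = -444*(-173 + I) = 76812 - 444*I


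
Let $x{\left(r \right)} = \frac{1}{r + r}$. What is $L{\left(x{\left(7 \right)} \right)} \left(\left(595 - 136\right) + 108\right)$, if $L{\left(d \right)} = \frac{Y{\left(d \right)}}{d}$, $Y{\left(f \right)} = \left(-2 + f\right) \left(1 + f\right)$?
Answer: $- \frac{32805}{2} \approx -16403.0$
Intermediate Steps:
$Y{\left(f \right)} = \left(1 + f\right) \left(-2 + f\right)$
$x{\left(r \right)} = \frac{1}{2 r}$
$L{\left(d \right)} = \frac{-2 + d^{2} - d}{d}$
$L{\left(x{\left(7 \right)} \right)} \left(\left(595 - 136\right) + 108\right) = \left(-1 + \frac{1}{2 \cdot 7} - \frac{2}{\frac{1}{2} \cdot \frac{1}{7}}\right) \left(\left(595 - 136\right) + 108\right) = \left(-1 + \frac{1}{2} \cdot \frac{1}{7} - \frac{2}{\frac{1}{2} \cdot \frac{1}{7}}\right) \left(459 + 108\right) = \left(-1 + \frac{1}{14} - 2 \frac{1}{\frac{1}{14}}\right) 567 = \left(-1 + \frac{1}{14} - 28\right) 567 = \left(- \frac{405}{14}\right) 567 = - \frac{32805}{2}$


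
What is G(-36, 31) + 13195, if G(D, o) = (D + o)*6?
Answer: 13165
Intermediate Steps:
G(D, o) = 6*D + 6*o
G(-36, 31) + 13195 = (6*(-36) + 6*31) + 13195 = (-216 + 186) + 13195 = -30 + 13195 = 13165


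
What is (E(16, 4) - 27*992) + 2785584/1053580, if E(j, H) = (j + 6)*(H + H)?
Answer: -7007717764/263395 ≈ -26605.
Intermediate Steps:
E(j, H) = 2*H*(6 + j) (E(j, H) = (6 + j)*(2*H) = 2*H*(6 + j))
(E(16, 4) - 27*992) + 2785584/1053580 = (2*4*(6 + 16) - 27*992) + 2785584/1053580 = (2*4*22 - 26784) + 2785584*(1/1053580) = (176 - 26784) + 696396/263395 = -26608 + 696396/263395 = -7007717764/263395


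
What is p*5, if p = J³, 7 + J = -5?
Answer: -8640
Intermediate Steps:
J = -12 (J = -7 - 5 = -12)
p = -1728 (p = (-12)³ = -1728)
p*5 = -1728*5 = -8640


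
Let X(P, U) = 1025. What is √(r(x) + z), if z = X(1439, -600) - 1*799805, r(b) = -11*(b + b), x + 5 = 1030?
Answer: I*√821330 ≈ 906.27*I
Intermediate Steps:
x = 1025 (x = -5 + 1030 = 1025)
r(b) = -22*b
z = -798780 (z = 1025 - 1*799805 = 1025 - 799805 = -798780)
√(r(x) + z) = √(-22*1025 - 798780) = √(-22550 - 798780) = √(-821330) = I*√821330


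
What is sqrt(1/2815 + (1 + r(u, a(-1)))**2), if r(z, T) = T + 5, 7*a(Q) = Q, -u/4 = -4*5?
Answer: 4*sqrt(832547510)/19705 ≈ 5.8572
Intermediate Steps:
u = 80 (u = -(-16)*5 = -4*(-20) = 80)
a(Q) = Q/7
r(z, T) = 5 + T
sqrt(1/2815 + (1 + r(u, a(-1)))**2) = sqrt(1/2815 + (1 + (5 + (1/7)*(-1)))**2) = sqrt(1/2815 + (1 + (5 - 1/7))**2) = sqrt(1/2815 + (1 + 34/7)**2) = sqrt(1/2815 + (41/7)**2) = sqrt(1/2815 + 1681/49) = sqrt(4732064/137935) = 4*sqrt(832547510)/19705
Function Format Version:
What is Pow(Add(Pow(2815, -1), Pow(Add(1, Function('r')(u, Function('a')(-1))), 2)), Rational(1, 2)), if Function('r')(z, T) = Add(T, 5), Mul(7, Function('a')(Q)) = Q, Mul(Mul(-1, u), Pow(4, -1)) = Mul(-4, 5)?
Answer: Mul(Rational(4, 19705), Pow(832547510, Rational(1, 2))) ≈ 5.8572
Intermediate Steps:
u = 80 (u = Mul(-4, Mul(-4, 5)) = Mul(-4, -20) = 80)
Function('a')(Q) = Mul(Rational(1, 7), Q)
Function('r')(z, T) = Add(5, T)
Pow(Add(Pow(2815, -1), Pow(Add(1, Function('r')(u, Function('a')(-1))), 2)), Rational(1, 2)) = Pow(Add(Pow(2815, -1), Pow(Add(1, Add(5, Mul(Rational(1, 7), -1))), 2)), Rational(1, 2)) = Pow(Add(Rational(1, 2815), Pow(Add(1, Add(5, Rational(-1, 7))), 2)), Rational(1, 2)) = Pow(Add(Rational(1, 2815), Pow(Add(1, Rational(34, 7)), 2)), Rational(1, 2)) = Pow(Add(Rational(1, 2815), Pow(Rational(41, 7), 2)), Rational(1, 2)) = Pow(Add(Rational(1, 2815), Rational(1681, 49)), Rational(1, 2)) = Pow(Rational(4732064, 137935), Rational(1, 2)) = Mul(Rational(4, 19705), Pow(832547510, Rational(1, 2)))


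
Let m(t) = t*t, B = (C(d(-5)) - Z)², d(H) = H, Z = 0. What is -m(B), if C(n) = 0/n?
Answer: 0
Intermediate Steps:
C(n) = 0
B = 0 (B = (0 - 1*0)² = (0 + 0)² = 0² = 0)
m(t) = t²
-m(B) = -1*0² = -1*0 = 0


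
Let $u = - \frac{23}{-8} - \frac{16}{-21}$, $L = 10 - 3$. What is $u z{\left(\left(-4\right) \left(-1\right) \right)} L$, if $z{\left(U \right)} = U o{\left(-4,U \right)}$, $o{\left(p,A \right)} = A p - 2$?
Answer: $-1833$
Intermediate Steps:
$L = 7$
$u = \frac{611}{168}$ ($u = \left(-23\right) \left(- \frac{1}{8}\right) - - \frac{16}{21} = \frac{23}{8} + \frac{16}{21} = \frac{611}{168} \approx 3.6369$)
$o{\left(p,A \right)} = -2 + A p$
$z{\left(U \right)} = U \left(-2 - 4 U\right)$ ($z{\left(U \right)} = U \left(-2 + U \left(-4\right)\right) = U \left(-2 - 4 U\right)$)
$u z{\left(\left(-4\right) \left(-1\right) \right)} L = \frac{611 \cdot 2 \left(\left(-4\right) \left(-1\right)\right) \left(-1 - 2 \left(\left(-4\right) \left(-1\right)\right)\right)}{168} \cdot 7 = \frac{611 \cdot 2 \cdot 4 \left(-1 - 8\right)}{168} \cdot 7 = \frac{611 \cdot 2 \cdot 4 \left(-9\right)}{168} \cdot 7 = \frac{611}{168} \left(-72\right) 7 = \left(- \frac{1833}{7}\right) 7 = -1833$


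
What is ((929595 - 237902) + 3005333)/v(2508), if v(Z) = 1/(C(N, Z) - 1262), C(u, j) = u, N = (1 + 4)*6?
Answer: -4554736032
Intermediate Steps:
N = 30 (N = 5*6 = 30)
v(Z) = -1/1232 (v(Z) = 1/(30 - 1262) = 1/(-1232) = -1/1232)
((929595 - 237902) + 3005333)/v(2508) = ((929595 - 237902) + 3005333)/(-1/1232) = (691693 + 3005333)*(-1232) = 3697026*(-1232) = -4554736032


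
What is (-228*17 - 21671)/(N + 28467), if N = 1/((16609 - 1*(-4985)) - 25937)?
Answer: -110950621/123632180 ≈ -0.89742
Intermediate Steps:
N = -1/4343 (N = 1/((16609 + 4985) - 25937) = 1/(21594 - 25937) = 1/(-4343) = -1/4343 ≈ -0.00023026)
(-228*17 - 21671)/(N + 28467) = (-228*17 - 21671)/(-1/4343 + 28467) = (-3876 - 21671)/(123632180/4343) = -25547*4343/123632180 = -110950621/123632180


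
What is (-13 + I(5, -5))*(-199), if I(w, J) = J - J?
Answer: 2587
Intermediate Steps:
I(w, J) = 0
(-13 + I(5, -5))*(-199) = (-13 + 0)*(-199) = -13*(-199) = 2587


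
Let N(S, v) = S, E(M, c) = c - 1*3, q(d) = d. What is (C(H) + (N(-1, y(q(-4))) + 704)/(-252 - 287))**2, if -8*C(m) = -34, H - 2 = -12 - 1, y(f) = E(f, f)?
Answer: 40335201/4648336 ≈ 8.6773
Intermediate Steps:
E(M, c) = -3 + c (E(M, c) = c - 3 = -3 + c)
y(f) = -3 + f
H = -11 (H = 2 + (-12 - 1) = 2 - 13 = -11)
C(m) = 17/4 (C(m) = -1/8*(-34) = 17/4)
(C(H) + (N(-1, y(q(-4))) + 704)/(-252 - 287))**2 = (17/4 + (-1 + 704)/(-252 - 287))**2 = (17/4 + 703/(-539))**2 = (17/4 + 703*(-1/539))**2 = (17/4 - 703/539)**2 = (6351/2156)**2 = 40335201/4648336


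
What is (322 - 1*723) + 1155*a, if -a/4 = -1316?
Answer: 6079519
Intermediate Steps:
a = 5264 (a = -4*(-1316) = 5264)
(322 - 1*723) + 1155*a = (322 - 1*723) + 1155*5264 = (322 - 723) + 6079920 = -401 + 6079920 = 6079519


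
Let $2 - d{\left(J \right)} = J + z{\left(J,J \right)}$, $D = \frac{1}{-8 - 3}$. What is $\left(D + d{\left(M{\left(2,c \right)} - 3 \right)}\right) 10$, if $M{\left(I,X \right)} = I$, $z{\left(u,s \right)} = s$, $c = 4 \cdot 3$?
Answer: $\frac{430}{11} \approx 39.091$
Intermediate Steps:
$c = 12$
$D = - \frac{1}{11}$ ($D = \frac{1}{-11} = - \frac{1}{11} \approx -0.090909$)
$d{\left(J \right)} = 2 - 2 J$ ($d{\left(J \right)} = 2 - \left(J + J\right) = 2 - 2 J$)
$\left(D + d{\left(M{\left(2,c \right)} - 3 \right)}\right) 10 = \left(- \frac{1}{11} + \left(2 - 2 \left(2 - 3\right)\right)\right) 10 = \left(- \frac{1}{11} + \left(2 - -2\right)\right) 10 = \left(- \frac{1}{11} + \left(2 + 2\right)\right) 10 = \left(- \frac{1}{11} + 4\right) 10 = \frac{43}{11} \cdot 10 = \frac{430}{11}$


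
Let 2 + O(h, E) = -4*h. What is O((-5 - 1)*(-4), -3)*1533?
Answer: -150234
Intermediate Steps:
O(h, E) = -2 - 4*h
O((-5 - 1)*(-4), -3)*1533 = (-2 - 4*(-5 - 1)*(-4))*1533 = (-2 - (-24)*(-4))*1533 = (-2 - 4*24)*1533 = (-2 - 96)*1533 = -98*1533 = -150234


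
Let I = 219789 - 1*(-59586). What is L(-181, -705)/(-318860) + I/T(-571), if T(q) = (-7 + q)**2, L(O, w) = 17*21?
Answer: 5560140282/6657876515 ≈ 0.83512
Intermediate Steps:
I = 279375 (I = 219789 + 59586 = 279375)
L(O, w) = 357
L(-181, -705)/(-318860) + I/T(-571) = 357/(-318860) + 279375/((-7 - 571)**2) = 357*(-1/318860) + 279375/((-578)**2) = -357/318860 + 279375/334084 = 5560140282/6657876515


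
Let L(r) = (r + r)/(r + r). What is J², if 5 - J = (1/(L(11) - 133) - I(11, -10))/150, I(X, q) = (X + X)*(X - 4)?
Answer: 14239410241/392040000 ≈ 36.321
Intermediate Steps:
L(r) = 1 (L(r) = (2*r)/((2*r)) = (2*r)*(1/(2*r)) = 1)
I(X, q) = 2*X*(-4 + X) (I(X, q) = (2*X)*(-4 + X) = 2*X*(-4 + X))
J = 119329/19800 (J = 5 - (1/(1 - 133) - 2*11*(-4 + 11))/150 = 5 - (1/(-132) - 2*11*7)/150 = 5 - (-1/132 - 1*154)/150 = 5 - (-1/132 - 154)/150 = 5 - (-20329)/(132*150) = 5 - 1*(-20329/19800) = 5 + 20329/19800 = 119329/19800 ≈ 6.0267)
J² = (119329/19800)² = 14239410241/392040000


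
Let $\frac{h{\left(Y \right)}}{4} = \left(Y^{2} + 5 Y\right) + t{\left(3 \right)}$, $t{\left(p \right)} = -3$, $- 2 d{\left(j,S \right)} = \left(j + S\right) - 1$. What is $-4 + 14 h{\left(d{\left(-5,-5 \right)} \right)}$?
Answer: $3062$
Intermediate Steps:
$d{\left(j,S \right)} = \frac{1}{2} - \frac{S}{2} - \frac{j}{2}$ ($d{\left(j,S \right)} = - \frac{\left(j + S\right) - 1}{2} = - \frac{\left(S + j\right) - 1}{2} = - \frac{-1 + S + j}{2} = \frac{1}{2} - \frac{S}{2} - \frac{j}{2}$)
$h{\left(Y \right)} = -12 + 4 Y^{2} + 20 Y$ ($h{\left(Y \right)} = 4 \left(\left(Y^{2} + 5 Y\right) - 3\right) = 4 \left(-3 + Y^{2} + 5 Y\right) = -12 + 4 Y^{2} + 20 Y$)
$-4 + 14 h{\left(d{\left(-5,-5 \right)} \right)} = -4 + 14 \left(-12 + 4 \left(\frac{1}{2} - - \frac{5}{2} - - \frac{5}{2}\right)^{2} + 20 \left(\frac{1}{2} - - \frac{5}{2} - - \frac{5}{2}\right)\right) = -4 + 14 \left(-12 + 4 \left(\frac{1}{2} + \frac{5}{2} + \frac{5}{2}\right)^{2} + 20 \left(\frac{1}{2} + \frac{5}{2} + \frac{5}{2}\right)\right) = -4 + 14 \left(-12 + 4 \left(\frac{11}{2}\right)^{2} + 20 \cdot \frac{11}{2}\right) = -4 + 14 \left(-12 + 4 \cdot \frac{121}{4} + 110\right) = -4 + 14 \left(-12 + 121 + 110\right) = -4 + 14 \cdot 219 = -4 + 3066 = 3062$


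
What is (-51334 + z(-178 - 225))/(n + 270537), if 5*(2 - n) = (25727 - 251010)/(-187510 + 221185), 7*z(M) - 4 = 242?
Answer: -15115528875/79716401464 ≈ -0.18962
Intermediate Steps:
z(M) = 246/7 (z(M) = 4/7 + (1/7)*242 = 4/7 + 242/7 = 246/7)
n = 562033/168375 (n = 2 - (25727 - 251010)/(5*(-187510 + 221185)) = 2 - (-225283)/(5*33675) = 2 - 1/5*(-225283/33675) = 2 + 225283/168375 = 562033/168375 ≈ 3.3380)
(-51334 + z(-178 - 225))/(n + 270537) = (-51334 + 246/7)/(562033/168375 + 270537) = -359092/(7*45552229408/168375) = -359092/7*168375/45552229408 = -15115528875/79716401464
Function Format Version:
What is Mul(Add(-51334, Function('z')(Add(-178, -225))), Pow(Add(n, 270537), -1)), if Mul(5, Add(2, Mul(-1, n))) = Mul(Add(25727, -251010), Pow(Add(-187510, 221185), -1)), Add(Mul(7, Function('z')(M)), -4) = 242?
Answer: Rational(-15115528875, 79716401464) ≈ -0.18962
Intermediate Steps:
Function('z')(M) = Rational(246, 7) (Function('z')(M) = Add(Rational(4, 7), Mul(Rational(1, 7), 242)) = Add(Rational(4, 7), Rational(242, 7)) = Rational(246, 7))
n = Rational(562033, 168375) (n = Add(2, Mul(Rational(-1, 5), Mul(Add(25727, -251010), Pow(Add(-187510, 221185), -1)))) = Add(2, Mul(Rational(-1, 5), Mul(-225283, Pow(33675, -1)))) = Add(2, Mul(Rational(-1, 5), Mul(-225283, Rational(1, 33675)))) = Add(2, Mul(Rational(-1, 5), Rational(-225283, 33675))) = Add(2, Rational(225283, 168375)) = Rational(562033, 168375) ≈ 3.3380)
Mul(Add(-51334, Function('z')(Add(-178, -225))), Pow(Add(n, 270537), -1)) = Mul(Add(-51334, Rational(246, 7)), Pow(Add(Rational(562033, 168375), 270537), -1)) = Mul(Rational(-359092, 7), Pow(Rational(45552229408, 168375), -1)) = Mul(Rational(-359092, 7), Rational(168375, 45552229408)) = Rational(-15115528875, 79716401464)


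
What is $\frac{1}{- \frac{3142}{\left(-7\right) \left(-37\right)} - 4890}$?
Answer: $- \frac{259}{1269652} \approx -0.00020399$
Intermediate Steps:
$\frac{1}{- \frac{3142}{\left(-7\right) \left(-37\right)} - 4890} = \frac{1}{- \frac{3142}{259} - 4890} = \frac{1}{- \frac{1269652}{259}} = - \frac{259}{1269652}$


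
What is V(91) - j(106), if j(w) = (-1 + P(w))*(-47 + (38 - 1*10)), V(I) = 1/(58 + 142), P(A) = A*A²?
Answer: 4525857001/200 ≈ 2.2629e+7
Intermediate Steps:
P(A) = A³
V(I) = 1/200
j(w) = 19 - 19*w³ (j(w) = (-1 + w³)*(-47 + (38 - 1*10)) = (-1 + w³)*(-47 + (38 - 10)) = (-1 + w³)*(-47 + 28) = (-1 + w³)*(-19) = 19 - 19*w³)
V(91) - j(106) = 1/200 - (19 - 19*106³) = 1/200 - (19 - 19*1191016) = 1/200 - (19 - 22629304) = 1/200 - 1*(-22629285) = 1/200 + 22629285 = 4525857001/200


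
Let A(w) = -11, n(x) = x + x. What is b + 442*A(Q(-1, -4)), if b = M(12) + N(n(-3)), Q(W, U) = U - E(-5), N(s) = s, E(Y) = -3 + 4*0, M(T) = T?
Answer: -4856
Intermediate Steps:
E(Y) = -3 (E(Y) = -3 + 0 = -3)
n(x) = 2*x
Q(W, U) = 3 + U (Q(W, U) = U - 1*(-3) = U + 3 = 3 + U)
b = 6 (b = 12 + 2*(-3) = 12 - 6 = 6)
b + 442*A(Q(-1, -4)) = 6 + 442*(-11) = 6 - 4862 = -4856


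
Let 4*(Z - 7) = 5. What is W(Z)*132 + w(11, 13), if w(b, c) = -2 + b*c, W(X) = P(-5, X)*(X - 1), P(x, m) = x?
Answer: -4644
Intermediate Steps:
Z = 33/4 (Z = 7 + (1/4)*5 = 7 + 5/4 = 33/4 ≈ 8.2500)
W(X) = 5 - 5*X (W(X) = -5*(X - 1) = -5*(-1 + X) = 5 - 5*X)
W(Z)*132 + w(11, 13) = (5 - 5*33/4)*132 + (-2 + 11*13) = (5 - 165/4)*132 + (-2 + 143) = -145/4*132 + 141 = -4785 + 141 = -4644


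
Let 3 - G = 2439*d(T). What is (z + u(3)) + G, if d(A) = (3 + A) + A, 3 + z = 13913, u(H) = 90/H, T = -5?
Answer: 31016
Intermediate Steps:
z = 13910 (z = -3 + 13913 = 13910)
d(A) = 3 + 2*A
G = 17076 (G = 3 - 2439*(3 + 2*(-5)) = 3 - 2439*(3 - 10) = 3 - 2439*(-7) = 3 - 1*(-17073) = 3 + 17073 = 17076)
(z + u(3)) + G = (13910 + 90/3) + 17076 = (13910 + 90*(⅓)) + 17076 = (13910 + 30) + 17076 = 13940 + 17076 = 31016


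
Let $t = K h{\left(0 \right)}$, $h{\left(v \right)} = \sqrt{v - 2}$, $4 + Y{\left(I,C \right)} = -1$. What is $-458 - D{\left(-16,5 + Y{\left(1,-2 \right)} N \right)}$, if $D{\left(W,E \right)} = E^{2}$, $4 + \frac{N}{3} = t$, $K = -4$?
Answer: $2517 - 7800 i \sqrt{2} \approx 2517.0 - 11031.0 i$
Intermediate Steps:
$Y{\left(I,C \right)} = -5$ ($Y{\left(I,C \right)} = -4 - 1 = -5$)
$h{\left(v \right)} = \sqrt{-2 + v}$
$t = - 4 i \sqrt{2}$ ($t = - 4 \sqrt{-2 + 0} = - 4 \sqrt{-2} = - 4 i \sqrt{2} \approx - 5.6569 i$)
$N = -12 - 12 i \sqrt{2}$ ($N = -12 + 3 \left(- 4 i \sqrt{2}\right) = -12 - 12 i \sqrt{2} \approx -12.0 - 16.971 i$)
$-458 - D{\left(-16,5 + Y{\left(1,-2 \right)} N \right)} = -458 - \left(5 - 5 \left(-12 - 12 i \sqrt{2}\right)\right)^{2} = -458 - \left(5 + \left(60 + 60 i \sqrt{2}\right)\right)^{2} = -458 - \left(65 + 60 i \sqrt{2}\right)^{2}$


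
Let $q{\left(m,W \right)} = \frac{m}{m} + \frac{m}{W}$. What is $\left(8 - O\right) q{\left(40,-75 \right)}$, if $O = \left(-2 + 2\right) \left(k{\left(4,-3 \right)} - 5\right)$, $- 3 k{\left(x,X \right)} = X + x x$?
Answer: $\frac{56}{15} \approx 3.7333$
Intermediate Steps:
$k{\left(x,X \right)} = - \frac{X}{3} - \frac{x^{2}}{3}$ ($k{\left(x,X \right)} = - \frac{X + x x}{3} = - \frac{X + x^{2}}{3} = - \frac{X}{3} - \frac{x^{2}}{3}$)
$q{\left(m,W \right)} = 1 + \frac{m}{W}$
$O = 0$ ($O = \left(-2 + 2\right) \left(\left(\left(- \frac{1}{3}\right) \left(-3\right) - \frac{4^{2}}{3}\right) - 5\right) = 0 \left(\left(1 - \frac{16}{3}\right) - 5\right) = 0 \left(- \frac{13}{3} - 5\right) = 0 \left(- \frac{28}{3}\right) = 0$)
$\left(8 - O\right) q{\left(40,-75 \right)} = \left(8 - 0\right) \frac{-75 + 40}{-75} = \left(8 + 0\right) \left(\left(- \frac{1}{75}\right) \left(-35\right)\right) = 8 \cdot \frac{7}{15} = \frac{56}{15}$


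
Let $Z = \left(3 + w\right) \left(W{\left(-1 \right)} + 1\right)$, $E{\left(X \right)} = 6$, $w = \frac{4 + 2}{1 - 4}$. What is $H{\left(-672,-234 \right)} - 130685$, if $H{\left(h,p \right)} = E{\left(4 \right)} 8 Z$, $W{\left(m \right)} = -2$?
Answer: $-130733$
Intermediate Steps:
$w = -2$ ($w = \frac{6}{-3} = 6 \left(- \frac{1}{3}\right) = -2$)
$Z = -1$ ($Z = \left(3 - 2\right) \left(-2 + 1\right) = 1 \left(-1\right) = -1$)
$H{\left(h,p \right)} = -48$ ($H{\left(h,p \right)} = 6 \cdot 8 \left(-1\right) = 48 \left(-1\right) = -48$)
$H{\left(-672,-234 \right)} - 130685 = -48 - 130685 = -130733$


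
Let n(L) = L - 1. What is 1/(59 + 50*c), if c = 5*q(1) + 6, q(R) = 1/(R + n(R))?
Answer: 1/609 ≈ 0.0016420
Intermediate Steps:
n(L) = -1 + L
q(R) = 1/(-1 + 2*R) (q(R) = 1/(R + (-1 + R)) = 1/(-1 + 2*R))
c = 11 (c = 5/(-1 + 2*1) + 6 = 5/(-1 + 2) + 6 = 5/1 + 6 = 5*1 + 6 = 5 + 6 = 11)
1/(59 + 50*c) = 1/(59 + 50*11) = 1/(59 + 550) = 1/609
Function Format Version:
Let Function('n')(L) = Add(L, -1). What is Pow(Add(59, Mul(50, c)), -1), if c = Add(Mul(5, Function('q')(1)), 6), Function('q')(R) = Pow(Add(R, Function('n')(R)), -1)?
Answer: Rational(1, 609) ≈ 0.0016420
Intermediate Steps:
Function('n')(L) = Add(-1, L)
Function('q')(R) = Pow(Add(-1, Mul(2, R)), -1) (Function('q')(R) = Pow(Add(R, Add(-1, R)), -1) = Pow(Add(-1, Mul(2, R)), -1))
c = 11 (c = Add(Mul(5, Pow(Add(-1, Mul(2, 1)), -1)), 6) = Add(Mul(5, Pow(Add(-1, 2), -1)), 6) = Add(Mul(5, Pow(1, -1)), 6) = Add(Mul(5, 1), 6) = Add(5, 6) = 11)
Pow(Add(59, Mul(50, c)), -1) = Pow(Add(59, Mul(50, 11)), -1) = Pow(Add(59, 550), -1) = Pow(609, -1) = Rational(1, 609)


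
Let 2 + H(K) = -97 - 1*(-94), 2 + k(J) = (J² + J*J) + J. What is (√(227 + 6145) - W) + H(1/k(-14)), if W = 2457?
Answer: -2462 + 6*√177 ≈ -2382.2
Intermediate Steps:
k(J) = -2 + J + 2*J² (k(J) = -2 + ((J² + J*J) + J) = -2 + ((J² + J²) + J) = -2 + (2*J² + J) = -2 + (J + 2*J²) = -2 + J + 2*J²)
H(K) = -5 (H(K) = -2 + (-97 - 1*(-94)) = -2 + (-97 + 94) = -2 - 3 = -5)
(√(227 + 6145) - W) + H(1/k(-14)) = (√(227 + 6145) - 1*2457) - 5 = (√6372 - 2457) - 5 = (6*√177 - 2457) - 5 = (-2457 + 6*√177) - 5 = -2462 + 6*√177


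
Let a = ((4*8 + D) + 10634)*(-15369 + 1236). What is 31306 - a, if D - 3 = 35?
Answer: 151310938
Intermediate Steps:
D = 38 (D = 3 + 35 = 38)
a = -151279632 (a = ((4*8 + 38) + 10634)*(-15369 + 1236) = ((32 + 38) + 10634)*(-14133) = (70 + 10634)*(-14133) = 10704*(-14133) = -151279632)
31306 - a = 31306 - 1*(-151279632) = 31306 + 151279632 = 151310938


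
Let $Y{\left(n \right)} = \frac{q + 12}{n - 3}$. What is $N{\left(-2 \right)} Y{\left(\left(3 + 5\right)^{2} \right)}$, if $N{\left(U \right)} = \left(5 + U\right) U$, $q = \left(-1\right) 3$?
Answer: $- \frac{54}{61} \approx -0.88525$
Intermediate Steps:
$q = -3$
$Y{\left(n \right)} = \frac{9}{-3 + n}$ ($Y{\left(n \right)} = \frac{-3 + 12}{n - 3} = \frac{9}{-3 + n}$)
$N{\left(U \right)} = U \left(5 + U\right)$
$N{\left(-2 \right)} Y{\left(\left(3 + 5\right)^{2} \right)} = - 2 \left(5 - 2\right) \frac{9}{-3 + \left(3 + 5\right)^{2}} = \left(-2\right) 3 \frac{9}{-3 + 8^{2}} = - 6 \frac{9}{-3 + 64} = - 6 \cdot \frac{9}{61} = - 6 \cdot 9 \cdot \frac{1}{61} = \left(-6\right) \frac{9}{61} = - \frac{54}{61}$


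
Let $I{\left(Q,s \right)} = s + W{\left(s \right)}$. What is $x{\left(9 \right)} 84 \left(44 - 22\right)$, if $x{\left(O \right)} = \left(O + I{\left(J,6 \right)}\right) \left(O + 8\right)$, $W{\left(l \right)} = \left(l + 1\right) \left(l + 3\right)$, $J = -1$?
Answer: $2450448$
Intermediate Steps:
$W{\left(l \right)} = \left(1 + l\right) \left(3 + l\right)$
$I{\left(Q,s \right)} = 3 + s^{2} + 5 s$ ($I{\left(Q,s \right)} = s + \left(3 + s^{2} + 4 s\right) = 3 + s^{2} + 5 s$)
$x{\left(O \right)} = \left(8 + O\right) \left(69 + O\right)$ ($x{\left(O \right)} = \left(O + \left(3 + 6^{2} + 5 \cdot 6\right)\right) \left(O + 8\right) = \left(O + \left(3 + 36 + 30\right)\right) \left(8 + O\right) = \left(O + 69\right) \left(8 + O\right) = \left(69 + O\right) \left(8 + O\right) = \left(8 + O\right) \left(69 + O\right)$)
$x{\left(9 \right)} 84 \left(44 - 22\right) = \left(552 + 9^{2} + 77 \cdot 9\right) 84 \left(44 - 22\right) = \left(552 + 81 + 693\right) 84 \left(44 - 22\right) = 1326 \cdot 84 \cdot 22 = 111384 \cdot 22 = 2450448$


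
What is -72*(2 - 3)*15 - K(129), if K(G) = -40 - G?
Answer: 1249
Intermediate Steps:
-72*(2 - 3)*15 - K(129) = -72*(2 - 3)*15 - (-40 - 1*129) = -72*(-1)*15 - (-40 - 129) = -12*(-6)*15 - 1*(-169) = 72*15 + 169 = 1080 + 169 = 1249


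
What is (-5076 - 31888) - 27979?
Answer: -64943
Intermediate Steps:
(-5076 - 31888) - 27979 = -36964 - 27979 = -64943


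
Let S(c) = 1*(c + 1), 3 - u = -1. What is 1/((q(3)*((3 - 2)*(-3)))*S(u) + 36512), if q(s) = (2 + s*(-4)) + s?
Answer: 1/36617 ≈ 2.7310e-5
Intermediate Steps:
u = 4 (u = 3 - 1*(-1) = 3 + 1 = 4)
S(c) = 1 + c (S(c) = 1*(1 + c) = 1 + c)
q(s) = 2 - 3*s (q(s) = (2 - 4*s) + s = 2 - 3*s)
1/((q(3)*((3 - 2)*(-3)))*S(u) + 36512) = 1/(((2 - 3*3)*((3 - 2)*(-3)))*(1 + 4) + 36512) = 1/(((2 - 9)*(1*(-3)))*5 + 36512) = 1/(-7*(-3)*5 + 36512) = 1/(21*5 + 36512) = 1/(105 + 36512) = 1/36617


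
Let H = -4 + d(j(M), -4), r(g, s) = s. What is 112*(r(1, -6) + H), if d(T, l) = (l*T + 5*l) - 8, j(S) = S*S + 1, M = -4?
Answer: -11872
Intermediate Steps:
j(S) = 1 + S**2 (j(S) = S**2 + 1 = 1 + S**2)
d(T, l) = -8 + 5*l + T*l (d(T, l) = (T*l + 5*l) - 8 = (5*l + T*l) - 8 = -8 + 5*l + T*l)
H = -100 (H = -4 + (-8 + 5*(-4) + (1 + (-4)**2)*(-4)) = -4 + (-8 - 20 + (1 + 16)*(-4)) = -4 + (-8 - 20 + 17*(-4)) = -4 + (-8 - 20 - 68) = -4 - 96 = -100)
112*(r(1, -6) + H) = 112*(-6 - 100) = 112*(-106) = -11872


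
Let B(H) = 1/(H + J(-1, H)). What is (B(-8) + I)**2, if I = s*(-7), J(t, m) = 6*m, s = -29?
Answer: 129208689/3136 ≈ 41202.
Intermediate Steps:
I = 203 (I = -29*(-7) = 203)
B(H) = 1/(7*H) (B(H) = 1/(H + 6*H) = 1/(7*H))
(B(-8) + I)**2 = ((1/7)/(-8) + 203)**2 = ((1/7)*(-1/8) + 203)**2 = (-1/56 + 203)**2 = (11367/56)**2 = 129208689/3136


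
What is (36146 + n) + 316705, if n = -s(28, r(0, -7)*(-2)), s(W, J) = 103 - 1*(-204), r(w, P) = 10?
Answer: 352544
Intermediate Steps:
s(W, J) = 307 (s(W, J) = 103 + 204 = 307)
n = -307 (n = -1*307 = -307)
(36146 + n) + 316705 = (36146 - 307) + 316705 = 35839 + 316705 = 352544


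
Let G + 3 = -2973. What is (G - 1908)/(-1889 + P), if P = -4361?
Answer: 2442/3125 ≈ 0.78144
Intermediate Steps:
G = -2976 (G = -3 - 2973 = -2976)
(G - 1908)/(-1889 + P) = (-2976 - 1908)/(-1889 - 4361) = -4884/(-6250) = -4884*(-1/6250) = 2442/3125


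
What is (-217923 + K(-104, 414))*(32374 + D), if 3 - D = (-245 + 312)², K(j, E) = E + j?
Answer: -6068791344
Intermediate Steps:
D = -4486 (D = 3 - (-245 + 312)² = 3 - 1*67² = 3 - 1*4489 = 3 - 4489 = -4486)
(-217923 + K(-104, 414))*(32374 + D) = (-217923 + (414 - 104))*(32374 - 4486) = (-217923 + 310)*27888 = -217613*27888 = -6068791344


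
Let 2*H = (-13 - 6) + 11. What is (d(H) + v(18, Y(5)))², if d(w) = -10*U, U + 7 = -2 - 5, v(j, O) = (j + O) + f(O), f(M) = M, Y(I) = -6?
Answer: 21316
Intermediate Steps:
H = -4 (H = ((-13 - 6) + 11)/2 = (-19 + 11)/2 = (½)*(-8) = -4)
v(j, O) = j + 2*O (v(j, O) = (j + O) + O = (O + j) + O = j + 2*O)
U = -14 (U = -7 + (-2 - 5) = -7 - 7 = -14)
d(w) = 140 (d(w) = -10*(-14) = 140)
(d(H) + v(18, Y(5)))² = (140 + (18 + 2*(-6)))² = (140 + (18 - 12))² = (140 + 6)² = 146² = 21316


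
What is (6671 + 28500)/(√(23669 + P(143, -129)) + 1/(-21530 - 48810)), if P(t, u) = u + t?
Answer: 2473928140/117176748554799 + 174016105367600*√23683/117176748554799 ≈ 228.54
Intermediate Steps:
P(t, u) = t + u
(6671 + 28500)/(√(23669 + P(143, -129)) + 1/(-21530 - 48810)) = (6671 + 28500)/(√(23669 + (143 - 129)) + 1/(-21530 - 48810)) = 35171/(√(23669 + 14) + 1/(-70340)) = 35171/(√23683 - 1/70340) = 35171/(-1/70340 + √23683)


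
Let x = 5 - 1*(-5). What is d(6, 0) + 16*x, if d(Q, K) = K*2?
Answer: 160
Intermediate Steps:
d(Q, K) = 2*K
x = 10 (x = 5 + 5 = 10)
d(6, 0) + 16*x = 2*0 + 16*10 = 0 + 160 = 160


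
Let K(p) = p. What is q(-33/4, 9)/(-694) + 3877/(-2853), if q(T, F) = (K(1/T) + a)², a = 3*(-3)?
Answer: -118095905/79859274 ≈ -1.4788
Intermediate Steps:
a = -9
q(T, F) = (-9 + 1/T)² (q(T, F) = (1/T - 9)² = (-9 + 1/T)²)
q(-33/4, 9)/(-694) + 3877/(-2853) = ((-1 + 9*(-33/4))²/(-33/4)²)/(-694) + 3877/(-2853) = ((-1 + 9*(-33*¼))²/(-33*¼)²)*(-1/694) + 3877*(-1/2853) = ((-1 + 9*(-33/4))²/(-33/4)²)*(-1/694) - 3877/2853 = (16*(-1 - 297/4)²/1089)*(-1/694) - 3877/2853 = (16*(-301/4)²/1089)*(-1/694) - 3877/2853 = ((16/1089)*(90601/16))*(-1/694) - 3877/2853 = (90601/1089)*(-1/694) - 3877/2853 = -90601/755766 - 3877/2853 = -118095905/79859274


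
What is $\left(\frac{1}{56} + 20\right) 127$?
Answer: $\frac{142367}{56} \approx 2542.3$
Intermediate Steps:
$\left(\frac{1}{56} + 20\right) 127 = \frac{1121}{56} \cdot 127 = \frac{142367}{56}$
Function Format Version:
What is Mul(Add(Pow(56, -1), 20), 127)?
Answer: Rational(142367, 56) ≈ 2542.3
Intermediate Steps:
Mul(Add(Pow(56, -1), 20), 127) = Mul(Add(Rational(1, 56), 20), 127) = Mul(Rational(1121, 56), 127) = Rational(142367, 56)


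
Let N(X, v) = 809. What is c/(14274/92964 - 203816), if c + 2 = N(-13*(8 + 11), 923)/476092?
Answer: 4832985/492938277374 ≈ 9.8044e-6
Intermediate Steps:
c = -951375/476092 (c = -2 + 809/476092 = -951375/476092 ≈ -1.9983)
c/(14274/92964 - 203816) = -951375/(476092*(14274/92964 - 203816)) = -951375/(476092*(14274*(1/92964) - 203816)) = -951375/(476092*(39/254 - 203816)) = -951375/(476092*(-51769225/254)) = -951375/476092*(-254/51769225) = 4832985/492938277374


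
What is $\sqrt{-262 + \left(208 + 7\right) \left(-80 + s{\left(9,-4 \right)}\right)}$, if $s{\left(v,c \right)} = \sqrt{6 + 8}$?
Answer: $\sqrt{-17462 + 215 \sqrt{14}} \approx 129.06 i$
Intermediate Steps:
$s{\left(v,c \right)} = \sqrt{14}$
$\sqrt{-262 + \left(208 + 7\right) \left(-80 + s{\left(9,-4 \right)}\right)} = \sqrt{-262 + \left(208 + 7\right) \left(-80 + \sqrt{14}\right)} = \sqrt{-262 + 215 \left(-80 + \sqrt{14}\right)} = \sqrt{-262 - \left(17200 - 215 \sqrt{14}\right)} = \sqrt{-17462 + 215 \sqrt{14}}$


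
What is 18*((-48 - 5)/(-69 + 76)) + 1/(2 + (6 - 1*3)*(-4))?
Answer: -9547/70 ≈ -136.39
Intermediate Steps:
18*((-48 - 5)/(-69 + 76)) + 1/(2 + (6 - 1*3)*(-4)) = 18*(-53/7) + 1/(2 + (6 - 3)*(-4)) = 18*(-53*⅐) + 1/(2 + 3*(-4)) = 18*(-53/7) + 1/(2 - 12) = -954/7 + 1/(-10) = -954/7 - ⅒ = -9547/70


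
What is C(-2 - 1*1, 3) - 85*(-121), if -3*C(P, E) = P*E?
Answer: 10288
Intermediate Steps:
C(P, E) = -E*P/3 (C(P, E) = -P*E/3 = -E*P/3)
C(-2 - 1*1, 3) - 85*(-121) = -⅓*3*(-2 - 1*1) - 85*(-121) = -⅓*3*(-2 - 1) + 10285 = -⅓*3*(-3) + 10285 = 3 + 10285 = 10288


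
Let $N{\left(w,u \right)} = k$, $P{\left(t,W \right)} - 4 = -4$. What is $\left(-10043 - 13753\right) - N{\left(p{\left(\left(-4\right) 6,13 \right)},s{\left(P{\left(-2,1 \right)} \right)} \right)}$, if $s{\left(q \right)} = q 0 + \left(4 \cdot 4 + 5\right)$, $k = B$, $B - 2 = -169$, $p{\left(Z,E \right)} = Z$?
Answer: $-23629$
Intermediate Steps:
$P{\left(t,W \right)} = 0$ ($P{\left(t,W \right)} = 4 - 4 = 0$)
$B = -167$ ($B = 2 - 169 = -167$)
$k = -167$
$s{\left(q \right)} = 21$ ($s{\left(q \right)} = 0 + \left(16 + 5\right) = 0 + 21 = 21$)
$N{\left(w,u \right)} = -167$
$\left(-10043 - 13753\right) - N{\left(p{\left(\left(-4\right) 6,13 \right)},s{\left(P{\left(-2,1 \right)} \right)} \right)} = \left(-10043 - 13753\right) - -167 = -23796 + 167 = -23629$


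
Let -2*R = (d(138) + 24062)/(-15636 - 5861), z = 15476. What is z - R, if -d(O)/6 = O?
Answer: 332675955/21497 ≈ 15475.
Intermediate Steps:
d(O) = -6*O
R = 11617/21497 (R = -(-6*138 + 24062)/(2*(-15636 - 5861)) = -(-828 + 24062)/(2*(-21497)) = -11617*(-1)/21497 = -1/2*(-23234/21497) = 11617/21497 ≈ 0.54040)
z - R = 15476 - 1*11617/21497 = 15476 - 11617/21497 = 332675955/21497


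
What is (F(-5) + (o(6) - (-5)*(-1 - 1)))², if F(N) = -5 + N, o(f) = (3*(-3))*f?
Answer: 5476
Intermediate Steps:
o(f) = -9*f
(F(-5) + (o(6) - (-5)*(-1 - 1)))² = ((-5 - 5) + (-9*6 - (-5)*(-1 - 1)))² = (-10 + (-54 - (-5)*(-2)))² = (-10 + (-54 - 1*10))² = (-10 + (-54 - 10))² = (-10 - 64)² = (-74)² = 5476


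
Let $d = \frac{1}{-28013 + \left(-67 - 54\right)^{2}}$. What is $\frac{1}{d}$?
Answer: $-13372$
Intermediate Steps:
$d = - \frac{1}{13372}$ ($d = \frac{1}{-28013 + \left(-121\right)^{2}} = \frac{1}{-28013 + 14641} = \frac{1}{-13372} = - \frac{1}{13372} \approx -7.4783 \cdot 10^{-5}$)
$\frac{1}{d} = \frac{1}{- \frac{1}{13372}} = -13372$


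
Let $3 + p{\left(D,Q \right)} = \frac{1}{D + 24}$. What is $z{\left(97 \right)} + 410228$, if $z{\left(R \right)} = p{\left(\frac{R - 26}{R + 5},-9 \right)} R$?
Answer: $\frac{1032641197}{2519} \approx 4.0994 \cdot 10^{5}$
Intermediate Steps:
$p{\left(D,Q \right)} = -3 + \frac{1}{24 + D}$ ($p{\left(D,Q \right)} = -3 + \frac{1}{D + 24} = -3 + \frac{1}{24 + D}$)
$z{\left(R \right)} = \frac{R \left(-71 - \frac{3 \left(-26 + R\right)}{5 + R}\right)}{24 + \frac{-26 + R}{5 + R}}$ ($z{\left(R \right)} = \frac{-71 - 3 \frac{R - 26}{R + 5}}{24 + \frac{R - 26}{R + 5}} R = \frac{-71 - 3 \frac{-26 + R}{5 + R}}{24 + \frac{-26 + R}{5 + R}} R = \frac{-71 - \frac{3 \left(-26 + R\right)}{5 + R}}{24 + \frac{-26 + R}{5 + R}} R = \frac{R \left(-71 - \frac{3 \left(-26 + R\right)}{5 + R}\right)}{24 + \frac{-26 + R}{5 + R}}$)
$z{\left(97 \right)} + 410228 = \left(-1\right) 97 \frac{1}{94 + 25 \cdot 97} \left(277 + 74 \cdot 97\right) + 410228 = \left(-1\right) 97 \frac{1}{94 + 2425} \left(277 + 7178\right) + 410228 = \left(-1\right) 97 \cdot \frac{1}{2519} \cdot 7455 + 410228 = - \frac{723135}{2519} + 410228 = \frac{1032641197}{2519}$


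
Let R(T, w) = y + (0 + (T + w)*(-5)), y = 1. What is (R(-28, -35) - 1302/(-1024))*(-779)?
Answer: -126543097/512 ≈ -2.4715e+5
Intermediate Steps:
R(T, w) = 1 - 5*T - 5*w (R(T, w) = 1 + (0 + (T + w)*(-5)) = 1 + (0 + (-5*T - 5*w)) = 1 + (-5*T - 5*w) = 1 - 5*T - 5*w)
(R(-28, -35) - 1302/(-1024))*(-779) = ((1 - 5*(-28) - 5*(-35)) - 1302/(-1024))*(-779) = ((1 + 140 + 175) - 1302*(-1/1024))*(-779) = (316 + 651/512)*(-779) = (162443/512)*(-779) = -126543097/512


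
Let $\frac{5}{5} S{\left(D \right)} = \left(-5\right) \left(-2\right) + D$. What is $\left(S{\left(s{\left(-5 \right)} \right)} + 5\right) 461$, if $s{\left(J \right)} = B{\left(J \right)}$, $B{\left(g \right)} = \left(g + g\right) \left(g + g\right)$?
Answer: $53015$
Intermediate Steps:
$B{\left(g \right)} = 4 g^{2}$ ($B{\left(g \right)} = 2 g 2 g = 4 g^{2}$)
$s{\left(J \right)} = 4 J^{2}$
$S{\left(D \right)} = 10 + D$ ($S{\left(D \right)} = \left(-5\right) \left(-2\right) + D = 10 + D$)
$\left(S{\left(s{\left(-5 \right)} \right)} + 5\right) 461 = \left(\left(10 + 4 \left(-5\right)^{2}\right) + 5\right) 461 = \left(\left(10 + 4 \cdot 25\right) + 5\right) 461 = \left(\left(10 + 100\right) + 5\right) 461 = \left(110 + 5\right) 461 = 115 \cdot 461 = 53015$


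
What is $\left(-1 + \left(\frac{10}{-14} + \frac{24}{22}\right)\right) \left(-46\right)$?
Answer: $\frac{2208}{77} \approx 28.675$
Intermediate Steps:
$\left(-1 + \left(\frac{10}{-14} + \frac{24}{22}\right)\right) \left(-46\right) = \left(-1 + \left(10 \left(- \frac{1}{14}\right) + 24 \cdot \frac{1}{22}\right)\right) \left(-46\right) = \left(-1 + \left(- \frac{5}{7} + \frac{12}{11}\right)\right) \left(-46\right) = \left(-1 + \frac{29}{77}\right) \left(-46\right) = \left(- \frac{48}{77}\right) \left(-46\right) = \frac{2208}{77}$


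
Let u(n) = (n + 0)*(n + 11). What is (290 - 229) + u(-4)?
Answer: 33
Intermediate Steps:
u(n) = n*(11 + n)
(290 - 229) + u(-4) = (290 - 229) - 4*(11 - 4) = 61 - 4*7 = 61 - 28 = 33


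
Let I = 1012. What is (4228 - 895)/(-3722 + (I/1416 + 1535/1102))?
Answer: -325057491/362789945 ≈ -0.89599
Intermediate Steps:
(4228 - 895)/(-3722 + (I/1416 + 1535/1102)) = (4228 - 895)/(-3722 + (1012/1416 + 1535/1102)) = 3333/(-3722 + (1012*(1/1416) + 1535*(1/1102))) = 3333/(-3722 + (253/354 + 1535/1102)) = 3333/(-3722 + 205549/97527) = 3333/(-362789945/97527) = 3333*(-97527/362789945) = -325057491/362789945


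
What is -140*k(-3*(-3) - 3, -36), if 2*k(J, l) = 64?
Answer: -4480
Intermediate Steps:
k(J, l) = 32 (k(J, l) = (1/2)*64 = 32)
-140*k(-3*(-3) - 3, -36) = -140*32 = -4480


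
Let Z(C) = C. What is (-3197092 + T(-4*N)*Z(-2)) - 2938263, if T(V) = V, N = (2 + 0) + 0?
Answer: -6135339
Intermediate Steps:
N = 2 (N = 2 + 0 = 2)
(-3197092 + T(-4*N)*Z(-2)) - 2938263 = (-3197092 - 4*2*(-2)) - 2938263 = (-3197092 - 8*(-2)) - 2938263 = (-3197092 + 16) - 2938263 = -3197076 - 2938263 = -6135339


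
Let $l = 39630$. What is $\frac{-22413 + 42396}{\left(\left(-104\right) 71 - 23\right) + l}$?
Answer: $\frac{6661}{10741} \approx 0.62015$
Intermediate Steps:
$\frac{-22413 + 42396}{\left(\left(-104\right) 71 - 23\right) + l} = \frac{-22413 + 42396}{\left(\left(-104\right) 71 - 23\right) + 39630} = \frac{19983}{\left(-7384 - 23\right) + 39630} = \frac{19983}{-7407 + 39630} = \frac{19983}{32223} = 19983 \cdot \frac{1}{32223} = \frac{6661}{10741}$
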